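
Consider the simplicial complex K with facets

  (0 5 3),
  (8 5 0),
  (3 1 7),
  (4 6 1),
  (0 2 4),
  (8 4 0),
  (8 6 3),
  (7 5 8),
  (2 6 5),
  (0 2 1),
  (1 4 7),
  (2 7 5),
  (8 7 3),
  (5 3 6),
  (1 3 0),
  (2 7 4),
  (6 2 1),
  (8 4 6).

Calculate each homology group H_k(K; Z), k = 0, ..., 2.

Fix the vertex order 0 < 1 < 2 < 3 < 4 < 5 < 6 < 7 < 8 and write every simplex with vertices in increasing order. Then dim K = 2 and the simplices of K are:

  0-simplices (9): [0], [1], [2], [3], [4], [5], [6], [7], [8]
  1-simplices (27): (27 of them)
  2-simplices (18): [0,1,2], [0,1,3], [0,2,4], [0,3,5], [0,4,8], [0,5,8], [1,2,6], [1,3,7], [1,4,6], [1,4,7], [2,4,7], [2,5,6], [2,5,7], [3,5,6], [3,6,8], [3,7,8], [4,6,8], [5,7,8]

giving chain groups C_0 ≅ Z^9, C_1 ≅ Z^27, C_2 ≅ Z^18.

The boundary map ∂_1: C_1 → C_0 sends each edge [p,q] (with p < q) to q − p. For instance
  ∂[1,6] = [6] − [1].
The resulting 9×27 matrix has rank 8, and its Smith normal form has invariant factors (1,1,1,1,1,1,1,1).

The boundary map ∂_2: C_2 → C_1 maps a triangle to the signed sum of its edges. For instance
  ∂[5,7,8] = [7,8] − [5,8] + [5,7],
  ∂[3,6,8] = [6,8] − [3,8] + [3,6].
The resulting 27×18 matrix has rank 18, and its Smith normal form has invariant factors (1,1,1,1,1,1,1,1,1,1,1,1,1,1,1,1,1,2).

Computing H_k = (kernel of ∂_k) / (image of ∂_{k+1}):

  H_0: rank C_0 − rank ∂_1 = 9 − 8 = 1, and the invariant factors of ∂_1 are all 1, so H_0 ≅ Z.
  H_1: rank ker ∂_1 − rank ∂_2 = (27 − 8) − 18 = 1, and ∂_2 has invariant factor 2 > 1, so H_1 ≅ Z ⊕ Z/2.
  H_2: rank ker ∂_2 − rank ∂_3 = (18 − 18) − 0 = 0, and there is no ∂_3, so H_2 ≅ 0.

(K is a triangulation of the Klein bottle.)

H_0 ≅ Z,  H_1 ≅ Z ⊕ Z/2,  H_2 = 0.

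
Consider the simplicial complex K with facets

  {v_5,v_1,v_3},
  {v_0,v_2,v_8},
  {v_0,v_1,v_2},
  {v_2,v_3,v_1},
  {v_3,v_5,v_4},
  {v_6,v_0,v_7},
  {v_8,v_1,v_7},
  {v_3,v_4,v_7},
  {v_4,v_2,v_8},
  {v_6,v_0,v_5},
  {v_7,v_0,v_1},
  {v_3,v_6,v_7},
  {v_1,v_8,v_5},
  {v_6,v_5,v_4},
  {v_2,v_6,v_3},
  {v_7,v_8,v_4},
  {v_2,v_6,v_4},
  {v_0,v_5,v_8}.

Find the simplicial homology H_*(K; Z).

We work with the vertex ordering v_0 < v_1 < v_2 < v_3 < v_4 < v_5 < v_6 < v_7 < v_8. The simplices of K, each written with vertices in increasing order, are:

  0-simplices (9): [v_0], [v_1], [v_2], [v_3], [v_4], [v_5], [v_6], [v_7], [v_8]
  1-simplices (27): (27 of them)
  2-simplices (18): (18 of them)

Hence C_0 ≅ Z^9, C_1 ≅ Z^27, C_2 ≅ Z^18.

∂_1: C_1 → C_0 maps an edge to its endpoints' difference, ∂[p,q] = q − p.
The 9×27 boundary matrix has rank 8 and Smith normal form diag(1,1,1,1,1,1,1,1).

∂_2: C_2 → C_1 sends each 2-simplex [p,q,r] to [q,r] − [p,r] + [p,q]. For instance
  ∂[v_1,v_5,v_8] = [v_5,v_8] − [v_1,v_8] + [v_1,v_5],
  ∂[v_1,v_2,v_3] = [v_2,v_3] − [v_1,v_3] + [v_1,v_2].
The 27×18 boundary matrix has rank 18 and Smith normal form diag(1,1,1,1,1,1,1,1,1,1,1,1,1,1,1,1,1,2).

Reading off H_k = ker ∂_k / im ∂_{k+1}:

  H_0: rank C_0 − rank ∂_1 = 9 − 8 = 1, and the invariant factors of ∂_1 are all 1, so H_0 ≅ Z.
  H_1: rank ker ∂_1 − rank ∂_2 = (27 − 8) − 18 = 1, and ∂_2 has invariant factor 2 > 1, so H_1 ≅ Z ⊕ Z/2Z.
  H_2: rank ker ∂_2 − rank ∂_3 = (18 − 18) − 0 = 0, and there is no ∂_3, so H_2 ≅ 0.

H_0 ≅ Z,  H_1 ≅ Z ⊕ Z/2Z,  H_2 = 0.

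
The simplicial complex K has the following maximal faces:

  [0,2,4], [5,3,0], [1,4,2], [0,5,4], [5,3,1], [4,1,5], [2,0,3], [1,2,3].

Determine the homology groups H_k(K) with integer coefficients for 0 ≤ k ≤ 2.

Order the vertices as 0 < 1 < 2 < 3 < 4 < 5. Listing each simplex with vertices in this order, K has dimension 2 with simplices:

  0-simplices (6): [0], [1], [2], [3], [4], [5]
  1-simplices (12): [0,2], [0,3], [0,4], [0,5], [1,2], [1,3], [1,4], [1,5], [2,3], [2,4], [3,5], [4,5]
  2-simplices (8): [0,2,3], [0,2,4], [0,3,5], [0,4,5], [1,2,3], [1,2,4], [1,3,5], [1,4,5]

so the chain groups are C_0 ≅ Z^6, C_1 ≅ Z^12, C_2 ≅ Z^8.

∂_1: C_1 → C_0 is given by ∂[p,q] = [q] − [p]. For instance
  ∂[0,2] = [2] − [0].
The 6×12 boundary matrix has rank 5 and Smith normal form diag(1,1,1,1,1).

The boundary map ∂_2: C_2 → C_1 acts by ∂[p,q,r] = [q,r] − [p,r] + [p,q]. For instance
  ∂[0,4,5] = [4,5] − [0,5] + [0,4],
  ∂[0,2,3] = [2,3] − [0,3] + [0,2].
The 12×8 boundary matrix has rank 7 and Smith normal form diag(1,1,1,1,1,1,1).

Now H_k = ker ∂_k / im ∂_{k+1}, so:

  H_0: rank C_0 − rank ∂_1 = 6 − 5 = 1, and the invariant factors of ∂_1 are all 1, so H_0 ≅ Z.
  H_1: rank ker ∂_1 − rank ∂_2 = (12 − 5) − 7 = 0, and the invariant factors of ∂_2 are all 1, so H_1 ≅ 0.
  H_2: rank ker ∂_2 − rank ∂_3 = (8 − 7) − 0 = 1, and there is no ∂_3, so H_2 ≅ Z.

H_0 = Z,  H_1 = 0,  H_2 = Z.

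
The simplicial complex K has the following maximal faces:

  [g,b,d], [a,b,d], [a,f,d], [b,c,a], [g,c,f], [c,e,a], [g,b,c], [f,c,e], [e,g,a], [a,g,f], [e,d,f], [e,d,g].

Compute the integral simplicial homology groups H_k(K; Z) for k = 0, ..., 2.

H_0 ≅ Z,  H_1 ≅ Z/2,  H_2 = 0.

Order the vertices as a < b < c < d < e < f < g. Listing each simplex with vertices in this order, K has dimension 2 with simplices:

  0-simplices (7): a, b, c, d, e, f, g
  1-simplices (18): ab, ac, ad, ae, af, ag, bc, bd, bg, ce, cf, cg, de, df, dg, ef, eg, fg
  2-simplices (12): abc, abd, ace, adf, aeg, afg, bcg, bdg, cef, cfg, def, deg

Hence C_0 ≅ Z^7, C_1 ≅ Z^18, C_2 ≅ Z^12.

∂_1: C_1 → C_0 is given by ∂[p,q] = [q] − [p].
The 7×18 boundary matrix has rank 6 and Smith normal form diag(1,1,1,1,1,1).

Boundary ∂_2: C_2 → C_1 maps a triangle to the signed sum of its edges. For instance
  ∂abc = bc − ac + ab,
  ∂cef = ef − cf + ce.
The 18×12 boundary matrix has rank 12 and Smith normal form diag(1,1,1,1,1,1,1,1,1,1,1,2).

Computing H_k = (kernel of ∂_k) / (image of ∂_{k+1}):

  H_0: rank C_0 − rank ∂_1 = 7 − 6 = 1, and the invariant factors of ∂_1 are all 1, so H_0 ≅ Z.
  H_1: rank ker ∂_1 − rank ∂_2 = (18 − 6) − 12 = 0, and ∂_2 has invariant factor 2 > 1, so H_1 ≅ Z/2.
  H_2: rank ker ∂_2 − rank ∂_3 = (12 − 12) − 0 = 0, and there is no ∂_3, so H_2 ≅ 0.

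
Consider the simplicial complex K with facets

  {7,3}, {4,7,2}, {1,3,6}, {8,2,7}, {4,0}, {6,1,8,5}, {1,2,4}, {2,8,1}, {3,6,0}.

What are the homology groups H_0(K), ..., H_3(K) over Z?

Order the vertices as 0 < 1 < 2 < 3 < 4 < 5 < 6 < 7 < 8. Listing each simplex with vertices in this order, K has dimension 3 with simplices:

  0-simplices (9): [0], [1], [2], [3], [4], [5], [6], [7], [8]
  1-simplices (19): [0,3], [0,4], [0,6], [1,2], [1,3], [1,4], [1,5], [1,6], [1,8], [2,4], [2,7], [2,8], [3,6], [3,7], [4,7], [5,6], [5,8], [6,8], [7,8]
  2-simplices (10): [0,3,6], [1,2,4], [1,2,8], [1,3,6], [1,5,6], [1,5,8], [1,6,8], [2,4,7], [2,7,8], [5,6,8]
  3-simplices (1): [1,5,6,8]

Hence C_0 ≅ Z^9, C_1 ≅ Z^19, C_2 ≅ Z^10, C_3 ≅ Z^1.

The boundary map ∂_1: C_1 → C_0 maps an edge to its endpoints' difference, ∂[p,q] = q − p.
This gives a 9×19 integer matrix of rank 8; reducing to Smith normal form yields diagonal entries (1,1,1,1,1,1,1,1).

∂_2: C_2 → C_1 maps a triangle to the signed sum of its edges. For instance
  ∂[5,6,8] = [6,8] − [5,8] + [5,6],
  ∂[0,3,6] = [3,6] − [0,6] + [0,3].
The 19×10 boundary matrix has rank 9 and Smith normal form diag(1,1,1,1,1,1,1,1,1).

Boundary ∂_3: C_3 → C_2 sends each 3-simplex σ to the alternating sum Σ_i (−1)^i (σ with its i-th vertex removed). For instance
  ∂[1,5,6,8] = [5,6,8] − [1,6,8] + [1,5,8] − [1,5,6].
As a 10×1 matrix over Z this has rank 1, with invariant factors (1).

Computing H_k = (kernel of ∂_k) / (image of ∂_{k+1}):

  H_0: rank C_0 − rank ∂_1 = 9 − 8 = 1, and the invariant factors of ∂_1 are all 1, so H_0 ≅ Z.
  H_1: rank ker ∂_1 − rank ∂_2 = (19 − 8) − 9 = 2, and the invariant factors of ∂_2 are all 1, so H_1 ≅ Z^2.
  H_2: rank ker ∂_2 − rank ∂_3 = (10 − 9) − 1 = 0, and the invariant factors of ∂_3 are all 1, so H_2 ≅ 0.
  H_3: rank ker ∂_3 − rank ∂_4 = (1 − 1) − 0 = 0, and there is no ∂_4, so H_3 ≅ 0.

H_0 ≅ Z,  H_1 ≅ Z^2,  H_2 = 0,  H_3 = 0.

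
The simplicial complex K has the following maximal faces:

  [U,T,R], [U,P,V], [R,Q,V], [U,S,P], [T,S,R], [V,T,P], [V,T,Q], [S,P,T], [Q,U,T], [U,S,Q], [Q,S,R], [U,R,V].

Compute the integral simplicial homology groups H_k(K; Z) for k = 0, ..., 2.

Fix the vertex order P < Q < R < S < T < U < V and write every simplex with vertices in increasing order. Then dim K = 2 and the simplices of K are:

  0-simplices (7): P, Q, R, S, T, U, V
  1-simplices (18): PS, PT, PU, PV, QR, QS, QT, QU, QV, RS, RT, RU, RV, ST, SU, TU, TV, UV
  2-simplices (12): PST, PSU, PTV, PUV, QRS, QRV, QSU, QTU, QTV, RST, RTU, RUV

so the chain groups are C_0 ≅ Z^7, C_1 ≅ Z^18, C_2 ≅ Z^12.

∂_1: C_1 → C_0 maps an edge to its endpoints' difference, ∂[p,q] = q − p. For instance
  ∂UV = V − U.
This gives a 7×18 integer matrix of rank 6; reducing to Smith normal form yields diagonal entries (1,1,1,1,1,1).

Boundary ∂_2: C_2 → C_1 maps a triangle to the signed sum of its edges. For instance
  ∂PST = ST − PT + PS,
  ∂QRV = RV − QV + QR.
As a 18×12 matrix over Z this has rank 12, with invariant factors (1,1,1,1,1,1,1,1,1,1,1,2).

From H_k ≅ ker(∂_k) / im(∂_{k+1}) we obtain:

  H_0: rank C_0 − rank ∂_1 = 7 − 6 = 1, and the invariant factors of ∂_1 are all 1, so H_0 ≅ Z.
  H_1: rank ker ∂_1 − rank ∂_2 = (18 − 6) − 12 = 0, and ∂_2 has invariant factor 2 > 1, so H_1 ≅ Z/2Z.
  H_2: rank ker ∂_2 − rank ∂_3 = (12 − 12) − 0 = 0, and there is no ∂_3, so H_2 ≅ 0.

H_0 ≅ Z,  H_1 ≅ Z/2Z,  H_2 = 0.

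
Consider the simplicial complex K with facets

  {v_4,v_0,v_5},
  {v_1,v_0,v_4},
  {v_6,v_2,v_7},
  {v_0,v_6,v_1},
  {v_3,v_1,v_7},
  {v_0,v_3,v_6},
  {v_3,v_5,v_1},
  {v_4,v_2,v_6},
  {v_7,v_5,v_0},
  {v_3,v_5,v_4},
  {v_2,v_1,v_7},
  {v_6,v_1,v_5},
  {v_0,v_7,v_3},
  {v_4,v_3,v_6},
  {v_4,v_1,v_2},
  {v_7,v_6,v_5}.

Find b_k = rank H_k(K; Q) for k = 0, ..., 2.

Take the total order v_0 < v_1 < v_2 < v_3 < v_4 < v_5 < v_6 < v_7 on the vertex set. Then K (dimension 2) consists of the simplices:

  0-simplices (8): [v_0], [v_1], [v_2], [v_3], [v_4], [v_5], [v_6], [v_7]
  1-simplices (24): (24 of them)
  2-simplices (16): (16 of them)

Hence C_0 ≅ Z^8, C_1 ≅ Z^24, C_2 ≅ Z^16.

∂_1: C_1 → C_0 sends each edge [p,q] (with p < q) to q − p. For instance
  ∂[v_1,v_6] = [v_6] − [v_1].
This gives a 8×24 integer matrix of rank 7; reducing to Smith normal form yields diagonal entries (1,1,1,1,1,1,1).

Boundary ∂_2: C_2 → C_1 sends each 2-simplex [p,q,r] to [q,r] − [p,r] + [p,q]. For instance
  ∂[v_0,v_3,v_7] = [v_3,v_7] − [v_0,v_7] + [v_0,v_3],
  ∂[v_1,v_3,v_5] = [v_3,v_5] − [v_1,v_5] + [v_1,v_3].
The 24×16 boundary matrix has rank 15 and Smith normal form diag(1,1,1,1,1,1,1,1,1,1,1,1,1,1,1).

Reading off H_k = ker ∂_k / im ∂_{k+1}:

  H_0: rank C_0 − rank ∂_1 = 8 − 7 = 1, and the invariant factors of ∂_1 are all 1, so H_0 = Z.
  H_1: rank ker ∂_1 − rank ∂_2 = (24 − 7) − 15 = 2, and the invariant factors of ∂_2 are all 1, so H_1 = Z^2.
  H_2: rank ker ∂_2 − rank ∂_3 = (16 − 15) − 0 = 1, and there is no ∂_3, so H_2 = Z.

(K is a triangulation of the torus T^2.)

Hence the Betti numbers are b_0 = 1, b_1 = 2, b_2 = 1.

b_0 = 1, b_1 = 2, b_2 = 1.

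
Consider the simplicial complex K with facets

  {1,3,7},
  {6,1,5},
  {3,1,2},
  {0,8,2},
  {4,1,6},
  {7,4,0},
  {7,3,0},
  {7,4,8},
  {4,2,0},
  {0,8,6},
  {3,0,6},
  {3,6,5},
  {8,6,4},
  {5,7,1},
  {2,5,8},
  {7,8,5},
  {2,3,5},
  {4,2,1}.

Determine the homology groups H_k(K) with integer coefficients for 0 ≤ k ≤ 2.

H_0 = Z,  H_1 = Z ⊕ Z/2Z,  H_2 = 0.

Fix the vertex order 0 < 1 < 2 < 3 < 4 < 5 < 6 < 7 < 8 and write every simplex with vertices in increasing order. Then dim K = 2 and the simplices of K are:

  0-simplices (9): [0], [1], [2], [3], [4], [5], [6], [7], [8]
  1-simplices (27): (27 of them)
  2-simplices (18): [0,2,4], [0,2,8], [0,3,6], [0,3,7], [0,4,7], [0,6,8], [1,2,3], [1,2,4], [1,3,7], [1,4,6], [1,5,6], [1,5,7], [2,3,5], [2,5,8], [3,5,6], [4,6,8], [4,7,8], [5,7,8]

so the chain groups are C_0 ≅ Z^9, C_1 ≅ Z^27, C_2 ≅ Z^18.

The boundary map ∂_1: C_1 → C_0 is given by ∂[p,q] = [q] − [p]. For instance
  ∂[2,5] = [5] − [2].
As a 9×27 matrix over Z this has rank 8, with invariant factors (1,1,1,1,1,1,1,1).

∂_2: C_2 → C_1 acts by ∂[p,q,r] = [q,r] − [p,r] + [p,q]. For instance
  ∂[0,3,7] = [3,7] − [0,7] + [0,3],
  ∂[1,2,4] = [2,4] − [1,4] + [1,2].
The 27×18 boundary matrix has rank 18 and Smith normal form diag(1,1,1,1,1,1,1,1,1,1,1,1,1,1,1,1,1,2).

Now H_k = ker ∂_k / im ∂_{k+1}, so:

  H_0: rank C_0 − rank ∂_1 = 9 − 8 = 1, and the invariant factors of ∂_1 are all 1, so H_0 ≅ Z.
  H_1: rank ker ∂_1 − rank ∂_2 = (27 − 8) − 18 = 1, and ∂_2 has invariant factor 2 > 1, so H_1 ≅ Z ⊕ Z/2Z.
  H_2: rank ker ∂_2 − rank ∂_3 = (18 − 18) − 0 = 0, and there is no ∂_3, so H_2 ≅ 0.

(K is a triangulation of the Klein bottle.)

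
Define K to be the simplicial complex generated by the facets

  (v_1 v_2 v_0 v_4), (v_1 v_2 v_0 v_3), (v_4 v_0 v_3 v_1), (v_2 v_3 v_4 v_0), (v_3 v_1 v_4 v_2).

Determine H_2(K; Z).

H_2 ≅ 0.

Take the total order v_0 < v_1 < v_2 < v_3 < v_4 on the vertex set. Then K (dimension 3) consists of the simplices:

  0-simplices (5): [v_0], [v_1], [v_2], [v_3], [v_4]
  1-simplices (10): [v_0,v_1], [v_0,v_2], [v_0,v_3], [v_0,v_4], [v_1,v_2], [v_1,v_3], [v_1,v_4], [v_2,v_3], [v_2,v_4], [v_3,v_4]
  2-simplices (10): [v_0,v_1,v_2], [v_0,v_1,v_3], [v_0,v_1,v_4], [v_0,v_2,v_3], [v_0,v_2,v_4], [v_0,v_3,v_4], [v_1,v_2,v_3], [v_1,v_2,v_4], [v_1,v_3,v_4], [v_2,v_3,v_4]
  3-simplices (5): [v_0,v_1,v_2,v_3], [v_0,v_1,v_2,v_4], [v_0,v_1,v_3,v_4], [v_0,v_2,v_3,v_4], [v_1,v_2,v_3,v_4]

so the chain groups are C_0 ≅ Z^5, C_1 ≅ Z^10, C_2 ≅ Z^10, C_3 ≅ Z^5.

∂_1: C_1 → C_0 maps an edge to its endpoints' difference, ∂[p,q] = q − p.
As a 5×10 matrix over Z this has rank 4, with invariant factors (1,1,1,1).

Boundary ∂_2: C_2 → C_1 sends each 2-simplex [p,q,r] to [q,r] − [p,r] + [p,q]. For instance
  ∂[v_0,v_2,v_4] = [v_2,v_4] − [v_0,v_4] + [v_0,v_2],
  ∂[v_0,v_1,v_2] = [v_1,v_2] − [v_0,v_2] + [v_0,v_1].
The 10×10 boundary matrix has rank 6 and Smith normal form diag(1,1,1,1,1,1).

Boundary ∂_3: C_3 → C_2 sends each 3-simplex σ to the alternating sum Σ_i (−1)^i (σ with its i-th vertex removed). For instance
  ∂[v_0,v_1,v_2,v_3] = [v_1,v_2,v_3] − [v_0,v_2,v_3] + [v_0,v_1,v_3] − [v_0,v_1,v_2],
  ∂[v_0,v_1,v_3,v_4] = [v_1,v_3,v_4] − [v_0,v_3,v_4] + [v_0,v_1,v_4] − [v_0,v_1,v_3].
As a 10×5 matrix over Z this has rank 4, with invariant factors (1,1,1,1).

Computing H_k = (kernel of ∂_k) / (image of ∂_{k+1}):

  H_2: rank ker ∂_2 − rank ∂_3 = (10 − 6) − 4 = 0, and the invariant factors of ∂_3 are all 1, so H_2 = 0.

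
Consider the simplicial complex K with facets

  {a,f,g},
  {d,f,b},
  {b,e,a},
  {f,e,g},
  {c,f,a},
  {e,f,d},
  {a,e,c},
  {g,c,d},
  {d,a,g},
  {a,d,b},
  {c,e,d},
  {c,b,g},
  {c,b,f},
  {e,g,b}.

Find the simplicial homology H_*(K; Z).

We work with the vertex ordering a < b < c < d < e < f < g. The simplices of K, each written with vertices in increasing order, are:

  0-simplices (7): a, b, c, d, e, f, g
  1-simplices (21): ab, ac, ad, ae, af, ag, bc, bd, be, bf, bg, cd, ce, cf, cg, de, df, dg, ef, eg, fg
  2-simplices (14): abd, abe, ace, acf, adg, afg, bcf, bcg, bdf, beg, cde, cdg, def, efg

giving chain groups C_0 ≅ Z^7, C_1 ≅ Z^21, C_2 ≅ Z^14.

Boundary ∂_1: C_1 → C_0 maps an edge to its endpoints' difference, ∂[p,q] = q − p.
The 7×21 boundary matrix has rank 6 and Smith normal form diag(1,1,1,1,1,1).

Boundary ∂_2: C_2 → C_1 maps a triangle to the signed sum of its edges. For instance
  ∂abd = bd − ad + ab,
  ∂bcf = cf − bf + bc.
This gives a 21×14 integer matrix of rank 13; reducing to Smith normal form yields diagonal entries (1,1,1,1,1,1,1,1,1,1,1,1,1).

Computing H_k = (kernel of ∂_k) / (image of ∂_{k+1}):

  H_0: rank C_0 − rank ∂_1 = 7 − 6 = 1, and the invariant factors of ∂_1 are all 1, so H_0 ≅ Z.
  H_1: rank ker ∂_1 − rank ∂_2 = (21 − 6) − 13 = 2, and the invariant factors of ∂_2 are all 1, so H_1 ≅ Z^2.
  H_2: rank ker ∂_2 − rank ∂_3 = (14 − 13) − 0 = 1, and there is no ∂_3, so H_2 ≅ Z.

H_0 = Z,  H_1 = Z^2,  H_2 = Z.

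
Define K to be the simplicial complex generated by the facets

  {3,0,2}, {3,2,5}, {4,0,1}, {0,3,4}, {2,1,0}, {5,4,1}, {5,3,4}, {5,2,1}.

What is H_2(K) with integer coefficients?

K has 6 vertices, 12 edges, 8 triangles.
rank ∂_2 = 7, rank ∂_3 = 0 ⇒ b_2 = 8 − 7 − 0 = 1. So H_2 = Z.

H_2 = Z.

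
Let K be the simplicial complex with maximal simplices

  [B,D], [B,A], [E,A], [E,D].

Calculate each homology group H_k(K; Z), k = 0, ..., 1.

H_0 = Z,  H_1 = Z.

We work with the vertex ordering A < B < D < E. The simplices of K, each written with vertices in increasing order, are:

  0-simplices (4): A, B, D, E
  1-simplices (4): AB, AE, BD, DE

so the chain groups are C_0 ≅ Z^4, C_1 ≅ Z^4.

The boundary map ∂_1: C_1 → C_0 is given by ∂[p,q] = [q] − [p].
The 4×4 boundary matrix has rank 3 and Smith normal form diag(1,1,1).

Computing H_k = (kernel of ∂_k) / (image of ∂_{k+1}):

  H_0: rank C_0 − rank ∂_1 = 4 − 3 = 1, and the invariant factors of ∂_1 are all 1, so H_0 ≅ Z.
  H_1: rank ker ∂_1 − rank ∂_2 = (4 − 3) − 0 = 1, and there is no ∂_2, so H_1 ≅ Z.

As a check, the Euler characteristic is 4 − 4 = 0, which agrees with 1 − 1 = 0.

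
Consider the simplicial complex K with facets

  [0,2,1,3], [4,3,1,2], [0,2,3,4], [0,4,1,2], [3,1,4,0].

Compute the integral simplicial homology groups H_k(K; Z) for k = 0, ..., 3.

H_0 ≅ Z,  H_1 = 0,  H_2 = 0,  H_3 ≅ Z.

Fix the vertex order 0 < 1 < 2 < 3 < 4 and write every simplex with vertices in increasing order. Then dim K = 3 and the simplices of K are:

  0-simplices (5): [0], [1], [2], [3], [4]
  1-simplices (10): [0,1], [0,2], [0,3], [0,4], [1,2], [1,3], [1,4], [2,3], [2,4], [3,4]
  2-simplices (10): [0,1,2], [0,1,3], [0,1,4], [0,2,3], [0,2,4], [0,3,4], [1,2,3], [1,2,4], [1,3,4], [2,3,4]
  3-simplices (5): [0,1,2,3], [0,1,2,4], [0,1,3,4], [0,2,3,4], [1,2,3,4]

giving chain groups C_0 ≅ Z^5, C_1 ≅ Z^10, C_2 ≅ Z^10, C_3 ≅ Z^5.

Boundary ∂_1: C_1 → C_0 is given by ∂[p,q] = [q] − [p]. For instance
  ∂[0,1] = [1] − [0].
This gives a 5×10 integer matrix of rank 4; reducing to Smith normal form yields diagonal entries (1,1,1,1).

The boundary map ∂_2: C_2 → C_1 acts by ∂[p,q,r] = [q,r] − [p,r] + [p,q]. For instance
  ∂[0,1,2] = [1,2] − [0,2] + [0,1],
  ∂[1,3,4] = [3,4] − [1,4] + [1,3].
The 10×10 boundary matrix has rank 6 and Smith normal form diag(1,1,1,1,1,1).

Boundary ∂_3: C_3 → C_2 sends each 3-simplex σ to the alternating sum Σ_i (−1)^i (σ with its i-th vertex removed). For instance
  ∂[0,1,2,3] = [1,2,3] − [0,2,3] + [0,1,3] − [0,1,2],
  ∂[0,1,3,4] = [1,3,4] − [0,3,4] + [0,1,4] − [0,1,3].
The 10×5 boundary matrix has rank 4 and Smith normal form diag(1,1,1,1).

Now H_k = ker ∂_k / im ∂_{k+1}, so:

  H_0: rank C_0 − rank ∂_1 = 5 − 4 = 1, and the invariant factors of ∂_1 are all 1, so H_0 ≅ Z.
  H_1: rank ker ∂_1 − rank ∂_2 = (10 − 4) − 6 = 0, and the invariant factors of ∂_2 are all 1, so H_1 ≅ 0.
  H_2: rank ker ∂_2 − rank ∂_3 = (10 − 6) − 4 = 0, and the invariant factors of ∂_3 are all 1, so H_2 ≅ 0.
  H_3: rank ker ∂_3 − rank ∂_4 = (5 − 4) − 0 = 1, and there is no ∂_4, so H_3 ≅ Z.

As a check, the Euler characteristic is 5 − 10 + 10 − 5 = 0, which agrees with 1 − 0 + 0 − 1 = 0.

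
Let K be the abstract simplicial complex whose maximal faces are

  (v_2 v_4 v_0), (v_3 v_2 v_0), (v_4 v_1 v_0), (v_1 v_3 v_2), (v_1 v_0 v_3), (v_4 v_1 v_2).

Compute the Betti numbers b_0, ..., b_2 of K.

b_0 = 1, b_1 = 0, b_2 = 1.

Order the vertices as v_0 < v_1 < v_2 < v_3 < v_4. Listing each simplex with vertices in this order, K has dimension 2 with simplices:

  0-simplices (5): [v_0], [v_1], [v_2], [v_3], [v_4]
  1-simplices (9): [v_0,v_1], [v_0,v_2], [v_0,v_3], [v_0,v_4], [v_1,v_2], [v_1,v_3], [v_1,v_4], [v_2,v_3], [v_2,v_4]
  2-simplices (6): [v_0,v_1,v_3], [v_0,v_1,v_4], [v_0,v_2,v_3], [v_0,v_2,v_4], [v_1,v_2,v_3], [v_1,v_2,v_4]

so the chain groups are C_0 ≅ Z^5, C_1 ≅ Z^9, C_2 ≅ Z^6.

The boundary map ∂_1: C_1 → C_0 maps an edge to its endpoints' difference, ∂[p,q] = q − p. For instance
  ∂[v_0,v_4] = [v_4] − [v_0].
The 5×9 boundary matrix has rank 4 and Smith normal form diag(1,1,1,1).

∂_2: C_2 → C_1 maps a triangle to the signed sum of its edges. For instance
  ∂[v_0,v_2,v_3] = [v_2,v_3] − [v_0,v_3] + [v_0,v_2],
  ∂[v_1,v_2,v_3] = [v_2,v_3] − [v_1,v_3] + [v_1,v_2].
The 9×6 boundary matrix has rank 5 and Smith normal form diag(1,1,1,1,1).

Reading off H_k = ker ∂_k / im ∂_{k+1}:

  H_0: rank C_0 − rank ∂_1 = 5 − 4 = 1, and the invariant factors of ∂_1 are all 1, so H_0 = Z.
  H_1: rank ker ∂_1 − rank ∂_2 = (9 − 4) − 5 = 0, and the invariant factors of ∂_2 are all 1, so H_1 = 0.
  H_2: rank ker ∂_2 − rank ∂_3 = (6 − 5) − 0 = 1, and there is no ∂_3, so H_2 = Z.

(K is a triangulation of the 2-sphere S^2.)

Hence the Betti numbers are b_0 = 1, b_1 = 0, b_2 = 1.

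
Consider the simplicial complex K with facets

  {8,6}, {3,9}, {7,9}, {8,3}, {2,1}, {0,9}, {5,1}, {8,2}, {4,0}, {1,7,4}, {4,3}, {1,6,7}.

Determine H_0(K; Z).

H_0 ≅ Z.

Order the vertices as 0 < 1 < 2 < 3 < 4 < 5 < 6 < 7 < 8 < 9. Listing each simplex with vertices in this order, K has dimension 2 with simplices:

  0-simplices (10): [0], [1], [2], [3], [4], [5], [6], [7], [8], [9]
  1-simplices (15): [0,4], [0,9], [1,2], [1,4], [1,5], [1,6], [1,7], [2,8], [3,4], [3,8], [3,9], [4,7], [6,7], [6,8], [7,9]
  2-simplices (2): [1,4,7], [1,6,7]

so the chain groups are C_0 ≅ Z^10, C_1 ≅ Z^15, C_2 ≅ Z^2.

∂_1: C_1 → C_0 sends each edge [p,q] (with p < q) to q − p. For instance
  ∂[3,8] = [8] − [3].
As a 10×15 matrix over Z this has rank 9, with invariant factors (1,1,1,1,1,1,1,1,1).

The boundary map ∂_2: C_2 → C_1 maps a triangle to the signed sum of its edges. For instance
  ∂[1,4,7] = [4,7] − [1,7] + [1,4],
  ∂[1,6,7] = [6,7] − [1,7] + [1,6].
The resulting 15×2 matrix has rank 2, and its Smith normal form has invariant factors (1,1).

Computing H_k = (kernel of ∂_k) / (image of ∂_{k+1}):

  H_0: rank C_0 − rank ∂_1 = 10 − 9 = 1, and the invariant factors of ∂_1 are all 1, so H_0 = Z.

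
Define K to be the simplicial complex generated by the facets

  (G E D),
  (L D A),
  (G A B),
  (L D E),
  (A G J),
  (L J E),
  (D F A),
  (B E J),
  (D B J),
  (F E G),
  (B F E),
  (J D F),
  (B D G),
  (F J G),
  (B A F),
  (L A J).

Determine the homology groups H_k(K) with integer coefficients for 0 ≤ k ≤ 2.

H_0 ≅ Z,  H_1 ≅ Z^2,  H_2 ≅ Z.

We work with the vertex ordering A < B < D < E < F < G < J < L. The simplices of K, each written with vertices in increasing order, are:

  0-simplices (8): A, B, D, E, F, G, J, L
  1-simplices (24): AB, AD, AF, AG, AJ, AL, BD, BE, BF, BG, BJ, DE, DF, DG, DJ, DL, EF, EG, EJ, EL, FG, FJ, GJ, JL
  2-simplices (16): ABF, ABG, ADF, ADL, AGJ, AJL, BDG, BDJ, BEF, BEJ, DEG, DEL, DFJ, EFG, EJL, FGJ

Hence C_0 ≅ Z^8, C_1 ≅ Z^24, C_2 ≅ Z^16.

Boundary ∂_1: C_1 → C_0 is given by ∂[p,q] = [q] − [p]. For instance
  ∂JL = L − J.
This gives a 8×24 integer matrix of rank 7; reducing to Smith normal form yields diagonal entries (1,1,1,1,1,1,1).

The boundary map ∂_2: C_2 → C_1 maps a triangle to the signed sum of its edges. For instance
  ∂BEJ = EJ − BJ + BE,
  ∂AJL = JL − AL + AJ.
As a 24×16 matrix over Z this has rank 15, with invariant factors (1,1,1,1,1,1,1,1,1,1,1,1,1,1,1).

Now H_k = ker ∂_k / im ∂_{k+1}, so:

  H_0: rank C_0 − rank ∂_1 = 8 − 7 = 1, and the invariant factors of ∂_1 are all 1, so H_0 = Z.
  H_1: rank ker ∂_1 − rank ∂_2 = (24 − 7) − 15 = 2, and the invariant factors of ∂_2 are all 1, so H_1 = Z^2.
  H_2: rank ker ∂_2 − rank ∂_3 = (16 − 15) − 0 = 1, and there is no ∂_3, so H_2 = Z.

As a check, the Euler characteristic is 8 − 24 + 16 = 0, which agrees with 1 − 2 + 1 = 0.
(K is a triangulation of the torus T^2.)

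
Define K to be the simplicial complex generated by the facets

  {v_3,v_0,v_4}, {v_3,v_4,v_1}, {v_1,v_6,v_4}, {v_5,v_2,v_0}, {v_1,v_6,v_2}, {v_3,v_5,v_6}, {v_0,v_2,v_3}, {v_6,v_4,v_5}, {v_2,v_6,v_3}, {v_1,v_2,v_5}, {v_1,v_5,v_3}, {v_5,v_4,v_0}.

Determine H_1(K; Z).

K has 7 vertices, 18 edges, 12 triangles.
rank ∂_1 = 6, rank ∂_2 = 12 ⇒ b_1 = 18 − 6 − 12 = 0; ∂_2 has invariant factor(s) [2] giving torsion. So H_1 ≅ Z/2.

H_1 = Z/2.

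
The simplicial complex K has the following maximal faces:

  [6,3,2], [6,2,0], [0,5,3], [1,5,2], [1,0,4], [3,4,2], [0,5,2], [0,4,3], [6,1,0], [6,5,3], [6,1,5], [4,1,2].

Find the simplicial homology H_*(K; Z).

H_0 ≅ Z,  H_1 ≅ Z_2,  H_2 = 0.

We work with the vertex ordering 0 < 1 < 2 < 3 < 4 < 5 < 6. The simplices of K, each written with vertices in increasing order, are:

  0-simplices (7): [0], [1], [2], [3], [4], [5], [6]
  1-simplices (18): [0,1], [0,2], [0,3], [0,4], [0,5], [0,6], [1,2], [1,4], [1,5], [1,6], [2,3], [2,4], [2,5], [2,6], [3,4], [3,5], [3,6], [5,6]
  2-simplices (12): [0,1,4], [0,1,6], [0,2,5], [0,2,6], [0,3,4], [0,3,5], [1,2,4], [1,2,5], [1,5,6], [2,3,4], [2,3,6], [3,5,6]

giving chain groups C_0 ≅ Z^7, C_1 ≅ Z^18, C_2 ≅ Z^12.

Boundary ∂_1: C_1 → C_0 maps an edge to its endpoints' difference, ∂[p,q] = q − p.
The 7×18 boundary matrix has rank 6 and Smith normal form diag(1,1,1,1,1,1).

∂_2: C_2 → C_1 maps a triangle to the signed sum of its edges. For instance
  ∂[0,1,6] = [1,6] − [0,6] + [0,1],
  ∂[0,1,4] = [1,4] − [0,4] + [0,1].
The resulting 18×12 matrix has rank 12, and its Smith normal form has invariant factors (1,1,1,1,1,1,1,1,1,1,1,2).

Now H_k = ker ∂_k / im ∂_{k+1}, so:

  H_0: rank C_0 − rank ∂_1 = 7 − 6 = 1, and the invariant factors of ∂_1 are all 1, so H_0 ≅ Z.
  H_1: rank ker ∂_1 − rank ∂_2 = (18 − 6) − 12 = 0, and ∂_2 has invariant factor 2 > 1, so H_1 ≅ Z_2.
  H_2: rank ker ∂_2 − rank ∂_3 = (12 − 12) − 0 = 0, and there is no ∂_3, so H_2 ≅ 0.

(K is a triangulation of the real projective plane RP^2.)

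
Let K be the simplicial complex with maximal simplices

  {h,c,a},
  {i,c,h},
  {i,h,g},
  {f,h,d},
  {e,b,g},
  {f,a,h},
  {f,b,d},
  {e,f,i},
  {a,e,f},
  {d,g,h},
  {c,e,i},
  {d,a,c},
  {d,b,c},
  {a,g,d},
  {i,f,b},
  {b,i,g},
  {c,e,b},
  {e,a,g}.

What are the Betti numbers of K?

K has 9 vertices, 27 edges, 18 triangles.
rank ∂_0 = 0, rank ∂_1 = 8 ⇒ b_0 = 9 − 0 − 8 = 1; all invariant factors of ∂_1 are 1 so no torsion. So H_0 ≅ Z.
rank ∂_1 = 8, rank ∂_2 = 18 ⇒ b_1 = 27 − 8 − 18 = 1; ∂_2 has invariant factor(s) [2] giving torsion. So H_1 ≅ Z ⊕ Z/2.
rank ∂_2 = 18, rank ∂_3 = 0 ⇒ b_2 = 18 − 18 − 0 = 0. So H_2 ≅ 0.

b_0 = 1, b_1 = 1, b_2 = 0.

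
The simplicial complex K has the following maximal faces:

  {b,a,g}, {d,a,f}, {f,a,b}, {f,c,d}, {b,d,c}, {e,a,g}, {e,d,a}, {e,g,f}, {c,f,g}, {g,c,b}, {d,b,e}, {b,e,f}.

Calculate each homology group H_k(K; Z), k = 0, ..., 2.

Take the total order a < b < c < d < e < f < g on the vertex set. Then K (dimension 2) consists of the simplices:

  0-simplices (7): a, b, c, d, e, f, g
  1-simplices (18): ab, ad, ae, af, ag, bc, bd, be, bf, bg, cd, cf, cg, de, df, ef, eg, fg
  2-simplices (12): abf, abg, ade, adf, aeg, bcd, bcg, bde, bef, cdf, cfg, efg

giving chain groups C_0 ≅ Z^7, C_1 ≅ Z^18, C_2 ≅ Z^12.

∂_1: C_1 → C_0 is given by ∂[p,q] = [q] − [p]. For instance
  ∂ae = e − a.
This gives a 7×18 integer matrix of rank 6; reducing to Smith normal form yields diagonal entries (1,1,1,1,1,1).

The boundary map ∂_2: C_2 → C_1 sends each 2-simplex [p,q,r] to [q,r] − [p,r] + [p,q]. For instance
  ∂efg = fg − eg + ef,
  ∂cfg = fg − cg + cf.
The resulting 18×12 matrix has rank 12, and its Smith normal form has invariant factors (1,1,1,1,1,1,1,1,1,1,1,2).

Now H_k = ker ∂_k / im ∂_{k+1}, so:

  H_0: rank C_0 − rank ∂_1 = 7 − 6 = 1, and the invariant factors of ∂_1 are all 1, so H_0 ≅ Z.
  H_1: rank ker ∂_1 − rank ∂_2 = (18 − 6) − 12 = 0, and ∂_2 has invariant factor 2 > 1, so H_1 ≅ Z/2.
  H_2: rank ker ∂_2 − rank ∂_3 = (12 − 12) − 0 = 0, and there is no ∂_3, so H_2 ≅ 0.

H_0 = Z,  H_1 = Z/2,  H_2 = 0.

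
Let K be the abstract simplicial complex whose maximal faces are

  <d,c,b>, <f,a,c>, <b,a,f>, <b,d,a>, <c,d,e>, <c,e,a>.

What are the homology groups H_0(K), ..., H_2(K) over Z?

Fix the vertex order a < b < c < d < e < f and write every simplex with vertices in increasing order. Then dim K = 2 and the simplices of K are:

  0-simplices (6): a, b, c, d, e, f
  1-simplices (12): ab, ac, ad, ae, af, bc, bd, bf, cd, ce, cf, de
  2-simplices (6): abd, abf, ace, acf, bcd, cde

giving chain groups C_0 ≅ Z^6, C_1 ≅ Z^12, C_2 ≅ Z^6.

The boundary map ∂_1: C_1 → C_0 sends each edge [p,q] (with p < q) to q − p.
The resulting 6×12 matrix has rank 5, and its Smith normal form has invariant factors (1,1,1,1,1).

∂_2: C_2 → C_1 acts by ∂[p,q,r] = [q,r] − [p,r] + [p,q]. For instance
  ∂cde = de − ce + cd,
  ∂abd = bd − ad + ab.
The resulting 12×6 matrix has rank 6, and its Smith normal form has invariant factors (1,1,1,1,1,1).

Now H_k = ker ∂_k / im ∂_{k+1}, so:

  H_0: rank C_0 − rank ∂_1 = 6 − 5 = 1, and the invariant factors of ∂_1 are all 1, so H_0 = Z.
  H_1: rank ker ∂_1 − rank ∂_2 = (12 − 5) − 6 = 1, and the invariant factors of ∂_2 are all 1, so H_1 = Z.
  H_2: rank ker ∂_2 − rank ∂_3 = (6 − 6) − 0 = 0, and there is no ∂_3, so H_2 = 0.

(K is a triangulation of the cylinder S^1 x I.)

H_0 = Z,  H_1 = Z,  H_2 = 0.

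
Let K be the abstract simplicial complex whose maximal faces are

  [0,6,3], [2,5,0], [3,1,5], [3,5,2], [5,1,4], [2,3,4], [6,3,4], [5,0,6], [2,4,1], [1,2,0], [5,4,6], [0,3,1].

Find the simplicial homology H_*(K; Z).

H_0 = Z,  H_1 = Z/2,  H_2 = 0.

K has 7 vertices, 18 edges, 12 triangles.
rank ∂_0 = 0, rank ∂_1 = 6 ⇒ b_0 = 7 − 0 − 6 = 1; all invariant factors of ∂_1 are 1 so no torsion. So H_0 ≅ Z.
rank ∂_1 = 6, rank ∂_2 = 12 ⇒ b_1 = 18 − 6 − 12 = 0; ∂_2 has invariant factor(s) [2] giving torsion. So H_1 ≅ Z/2.
rank ∂_2 = 12, rank ∂_3 = 0 ⇒ b_2 = 12 − 12 − 0 = 0. So H_2 ≅ 0.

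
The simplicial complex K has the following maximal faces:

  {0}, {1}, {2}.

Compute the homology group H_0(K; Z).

Fix the vertex order 0 < 1 < 2 and write every simplex with vertices in increasing order. Then dim K = 0 and the simplices of K are:

  0-simplices (3): [0], [1], [2]

giving chain groups C_0 ≅ Z^3.

Computing H_k = (kernel of ∂_k) / (image of ∂_{k+1}):

  H_0: rank C_0 − rank ∂_1 = 3 − 0 = 3, and there is no ∂_1, so H_0 ≅ Z^3.

H_0 ≅ Z^3.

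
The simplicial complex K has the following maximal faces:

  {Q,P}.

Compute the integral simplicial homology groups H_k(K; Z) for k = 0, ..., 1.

H_0 ≅ Z,  H_1 = 0.

Fix the vertex order P < Q and write every simplex with vertices in increasing order. Then dim K = 1 and the simplices of K are:

  0-simplices (2): P, Q
  1-simplices (1): PQ

so the chain groups are C_0 ≅ Z^2, C_1 ≅ Z^1.

Boundary ∂_1: C_1 → C_0 maps an edge to its endpoints' difference, ∂[p,q] = q − p.
As a 2×1 matrix over Z this has rank 1, with invariant factors (1).

From H_k ≅ ker(∂_k) / im(∂_{k+1}) we obtain:

  H_0: rank C_0 − rank ∂_1 = 2 − 1 = 1, and the invariant factors of ∂_1 are all 1, so H_0 = Z.
  H_1: rank ker ∂_1 − rank ∂_2 = (1 − 1) − 0 = 0, and there is no ∂_2, so H_1 = 0.

As a check, the Euler characteristic is 2 − 1 = 1, which agrees with 1 − 0 = 1.
(K is a triangulation of the 1-simplex.)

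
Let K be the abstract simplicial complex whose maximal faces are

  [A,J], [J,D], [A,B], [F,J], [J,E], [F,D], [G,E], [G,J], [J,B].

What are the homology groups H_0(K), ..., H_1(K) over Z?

Fix the vertex order A < B < D < E < F < G < J and write every simplex with vertices in increasing order. Then dim K = 1 and the simplices of K are:

  0-simplices (7): A, B, D, E, F, G, J
  1-simplices (9): AB, AJ, BJ, DF, DJ, EG, EJ, FJ, GJ

Hence C_0 ≅ Z^7, C_1 ≅ Z^9.

Boundary ∂_1: C_1 → C_0 maps an edge to its endpoints' difference, ∂[p,q] = q − p. For instance
  ∂BJ = J − B.
This gives a 7×9 integer matrix of rank 6; reducing to Smith normal form yields diagonal entries (1,1,1,1,1,1).

Computing H_k = (kernel of ∂_k) / (image of ∂_{k+1}):

  H_0: rank C_0 − rank ∂_1 = 7 − 6 = 1, and the invariant factors of ∂_1 are all 1, so H_0 = Z.
  H_1: rank ker ∂_1 − rank ∂_2 = (9 − 6) − 0 = 3, and there is no ∂_2, so H_1 = Z^3.

As a check, the Euler characteristic is 7 − 9 = -2, which agrees with 1 − 3 = -2.

H_0 ≅ Z,  H_1 ≅ Z^3.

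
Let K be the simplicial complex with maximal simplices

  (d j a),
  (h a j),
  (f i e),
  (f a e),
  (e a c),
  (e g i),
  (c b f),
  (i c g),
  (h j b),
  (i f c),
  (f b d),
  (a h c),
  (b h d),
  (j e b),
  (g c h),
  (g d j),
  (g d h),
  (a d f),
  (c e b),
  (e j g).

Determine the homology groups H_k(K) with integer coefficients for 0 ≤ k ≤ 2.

Fix the vertex order a < b < c < d < e < f < g < h < i < j and write every simplex with vertices in increasing order. Then dim K = 2 and the simplices of K are:

  0-simplices (10): a, b, c, d, e, f, g, h, i, j
  1-simplices (30): ac, ad, ae, af, ah, aj, bc, bd, be, bf, bh, bj, ce, cf, cg, ch, ci, df, dg, dh, dj, ef, eg, ei, ej, fi, gh, gi, gj, hj
  2-simplices (20): ace, ach, adf, adj, aef, ahj, bce, bcf, bdf, bdh, bej, bhj, cfi, cgh, cgi, dgh, dgj, efi, egi, egj

so the chain groups are C_0 ≅ Z^10, C_1 ≅ Z^30, C_2 ≅ Z^20.

Boundary ∂_1: C_1 → C_0 maps an edge to its endpoints' difference, ∂[p,q] = q − p. For instance
  ∂ch = h − c.
The 10×30 boundary matrix has rank 9 and Smith normal form diag(1,1,1,1,1,1,1,1,1).

∂_2: C_2 → C_1 maps a triangle to the signed sum of its edges. For instance
  ∂bhj = hj − bj + bh,
  ∂dgj = gj − dj + dg.
As a 30×20 matrix over Z this has rank 20, with invariant factors (1,1,1,1,1,1,1,1,1,1,1,1,1,1,1,1,1,1,1,2).

From H_k ≅ ker(∂_k) / im(∂_{k+1}) we obtain:

  H_0: rank C_0 − rank ∂_1 = 10 − 9 = 1, and the invariant factors of ∂_1 are all 1, so H_0 = Z.
  H_1: rank ker ∂_1 − rank ∂_2 = (30 − 9) − 20 = 1, and ∂_2 has invariant factor 2 > 1, so H_1 = Z ⊕ Z/2.
  H_2: rank ker ∂_2 − rank ∂_3 = (20 − 20) − 0 = 0, and there is no ∂_3, so H_2 = 0.

As a check, the Euler characteristic is 10 − 30 + 20 = 0, which agrees with 1 − 1 + 0 = 0.
(K is a triangulation of the Klein bottle.)

H_0 ≅ Z,  H_1 ≅ Z ⊕ Z/2,  H_2 = 0.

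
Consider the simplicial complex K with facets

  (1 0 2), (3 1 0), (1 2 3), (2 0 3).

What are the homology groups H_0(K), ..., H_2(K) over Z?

Fix the vertex order 0 < 1 < 2 < 3 and write every simplex with vertices in increasing order. Then dim K = 2 and the simplices of K are:

  0-simplices (4): [0], [1], [2], [3]
  1-simplices (6): [0,1], [0,2], [0,3], [1,2], [1,3], [2,3]
  2-simplices (4): [0,1,2], [0,1,3], [0,2,3], [1,2,3]

giving chain groups C_0 ≅ Z^4, C_1 ≅ Z^6, C_2 ≅ Z^4.

The boundary map ∂_1: C_1 → C_0 is given by ∂[p,q] = [q] − [p]. For instance
  ∂[0,3] = [3] − [0].
The resulting 4×6 matrix has rank 3, and its Smith normal form has invariant factors (1,1,1).

Boundary ∂_2: C_2 → C_1 maps a triangle to the signed sum of its edges. For instance
  ∂[0,2,3] = [2,3] − [0,3] + [0,2],
  ∂[0,1,3] = [1,3] − [0,3] + [0,1].
The 6×4 boundary matrix has rank 3 and Smith normal form diag(1,1,1).

From H_k ≅ ker(∂_k) / im(∂_{k+1}) we obtain:

  H_0: rank C_0 − rank ∂_1 = 4 − 3 = 1, and the invariant factors of ∂_1 are all 1, so H_0 ≅ Z.
  H_1: rank ker ∂_1 − rank ∂_2 = (6 − 3) − 3 = 0, and the invariant factors of ∂_2 are all 1, so H_1 ≅ 0.
  H_2: rank ker ∂_2 − rank ∂_3 = (4 − 3) − 0 = 1, and there is no ∂_3, so H_2 ≅ Z.

As a check, the Euler characteristic is 4 − 6 + 4 = 2, which agrees with 1 − 0 + 1 = 2.

H_0 ≅ Z,  H_1 = 0,  H_2 ≅ Z.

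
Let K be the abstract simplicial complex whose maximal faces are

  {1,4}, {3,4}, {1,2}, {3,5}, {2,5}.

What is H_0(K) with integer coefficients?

H_0 = Z.

Take the total order 1 < 2 < 3 < 4 < 5 on the vertex set. Then K (dimension 1) consists of the simplices:

  0-simplices (5): [1], [2], [3], [4], [5]
  1-simplices (5): [1,2], [1,4], [2,5], [3,4], [3,5]

so the chain groups are C_0 ≅ Z^5, C_1 ≅ Z^5.

The boundary map ∂_1: C_1 → C_0 sends each edge [p,q] (with p < q) to q − p. For instance
  ∂[3,5] = [5] − [3].
This gives a 5×5 integer matrix of rank 4; reducing to Smith normal form yields diagonal entries (1,1,1,1).

Now H_k = ker ∂_k / im ∂_{k+1}, so:

  H_0: rank C_0 − rank ∂_1 = 5 − 4 = 1, and the invariant factors of ∂_1 are all 1, so H_0 = Z.

(K is a triangulation of the circle S^1.)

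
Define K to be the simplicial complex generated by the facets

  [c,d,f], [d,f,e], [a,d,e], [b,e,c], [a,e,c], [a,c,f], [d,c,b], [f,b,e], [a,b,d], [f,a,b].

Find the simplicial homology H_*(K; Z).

Order the vertices as a < b < c < d < e < f. Listing each simplex with vertices in this order, K has dimension 2 with simplices:

  0-simplices (6): a, b, c, d, e, f
  1-simplices (15): ab, ac, ad, ae, af, bc, bd, be, bf, cd, ce, cf, de, df, ef
  2-simplices (10): abd, abf, ace, acf, ade, bcd, bce, bef, cdf, def

Hence C_0 ≅ Z^6, C_1 ≅ Z^15, C_2 ≅ Z^10.

Boundary ∂_1: C_1 → C_0 sends each edge [p,q] (with p < q) to q − p.
As a 6×15 matrix over Z this has rank 5, with invariant factors (1,1,1,1,1).

The boundary map ∂_2: C_2 → C_1 maps a triangle to the signed sum of its edges. For instance
  ∂ace = ce − ae + ac,
  ∂acf = cf − af + ac.
This gives a 15×10 integer matrix of rank 10; reducing to Smith normal form yields diagonal entries (1,1,1,1,1,1,1,1,1,2).

Reading off H_k = ker ∂_k / im ∂_{k+1}:

  H_0: rank C_0 − rank ∂_1 = 6 − 5 = 1, and the invariant factors of ∂_1 are all 1, so H_0 = Z.
  H_1: rank ker ∂_1 − rank ∂_2 = (15 − 5) − 10 = 0, and ∂_2 has invariant factor 2 > 1, so H_1 = Z/2.
  H_2: rank ker ∂_2 − rank ∂_3 = (10 − 10) − 0 = 0, and there is no ∂_3, so H_2 = 0.

H_0 ≅ Z,  H_1 ≅ Z/2,  H_2 = 0.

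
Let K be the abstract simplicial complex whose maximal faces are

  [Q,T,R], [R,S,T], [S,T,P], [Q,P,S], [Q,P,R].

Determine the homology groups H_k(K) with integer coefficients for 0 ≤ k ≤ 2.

Fix the vertex order P < Q < R < S < T and write every simplex with vertices in increasing order. Then dim K = 2 and the simplices of K are:

  0-simplices (5): P, Q, R, S, T
  1-simplices (10): PQ, PR, PS, PT, QR, QS, QT, RS, RT, ST
  2-simplices (5): PQR, PQS, PST, QRT, RST

giving chain groups C_0 ≅ Z^5, C_1 ≅ Z^10, C_2 ≅ Z^5.

The boundary map ∂_1: C_1 → C_0 maps an edge to its endpoints' difference, ∂[p,q] = q − p.
The 5×10 boundary matrix has rank 4 and Smith normal form diag(1,1,1,1).

∂_2: C_2 → C_1 maps a triangle to the signed sum of its edges. For instance
  ∂PST = ST − PT + PS,
  ∂QRT = RT − QT + QR.
The 10×5 boundary matrix has rank 5 and Smith normal form diag(1,1,1,1,1).

Reading off H_k = ker ∂_k / im ∂_{k+1}:

  H_0: rank C_0 − rank ∂_1 = 5 − 4 = 1, and the invariant factors of ∂_1 are all 1, so H_0 = Z.
  H_1: rank ker ∂_1 − rank ∂_2 = (10 − 4) − 5 = 1, and the invariant factors of ∂_2 are all 1, so H_1 = Z.
  H_2: rank ker ∂_2 − rank ∂_3 = (5 − 5) − 0 = 0, and there is no ∂_3, so H_2 = 0.

As a check, the Euler characteristic is 5 − 10 + 5 = 0, which agrees with 1 − 1 + 0 = 0.
(K is a triangulation of the Möbius band.)

H_0 = Z,  H_1 = Z,  H_2 = 0.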